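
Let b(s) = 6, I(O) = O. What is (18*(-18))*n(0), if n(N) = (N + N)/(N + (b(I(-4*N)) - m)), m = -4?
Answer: 0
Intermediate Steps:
n(N) = 2*N/(10 + N) (n(N) = (N + N)/(N + (6 - 1*(-4))) = (2*N)/(N + (6 + 4)) = (2*N)/(N + 10) = (2*N)/(10 + N) = 2*N/(10 + N))
(18*(-18))*n(0) = (18*(-18))*(2*0/(10 + 0)) = -648*0/10 = -324*0 = 0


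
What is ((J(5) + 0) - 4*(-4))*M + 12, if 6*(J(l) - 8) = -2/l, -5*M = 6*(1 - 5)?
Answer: 3172/25 ≈ 126.88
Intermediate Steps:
M = 24/5 (M = -6*(1 - 5)/5 = -6*(-4)/5 = -⅕*(-24) = 24/5 ≈ 4.8000)
J(l) = 8 - 1/(3*l) (J(l) = 8 + (-2/l)/6 = 8 - 1/(3*l))
((J(5) + 0) - 4*(-4))*M + 12 = (((8 - ⅓/5) + 0) - 4*(-4))*(24/5) + 12 = (((8 - ⅓*⅕) + 0) + 16)*(24/5) + 12 = (((8 - 1/15) + 0) + 16)*(24/5) + 12 = ((119/15 + 0) + 16)*(24/5) + 12 = (119/15 + 16)*(24/5) + 12 = (359/15)*(24/5) + 12 = 2872/25 + 12 = 3172/25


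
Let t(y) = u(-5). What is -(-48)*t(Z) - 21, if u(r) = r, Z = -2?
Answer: -261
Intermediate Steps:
t(y) = -5
-(-48)*t(Z) - 21 = -(-48)*(-5) - 21 = -48*5 - 21 = -240 - 21 = -261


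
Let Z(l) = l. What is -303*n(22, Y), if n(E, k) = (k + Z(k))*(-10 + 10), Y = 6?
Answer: 0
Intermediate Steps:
n(E, k) = 0 (n(E, k) = (k + k)*(-10 + 10) = (2*k)*0 = 0)
-303*n(22, Y) = -303*0 = 0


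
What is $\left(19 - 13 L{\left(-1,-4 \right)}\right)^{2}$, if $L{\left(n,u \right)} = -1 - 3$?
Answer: $5041$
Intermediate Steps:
$L{\left(n,u \right)} = -4$
$\left(19 - 13 L{\left(-1,-4 \right)}\right)^{2} = \left(19 - -52\right)^{2} = \left(19 + 52\right)^{2} = 71^{2} = 5041$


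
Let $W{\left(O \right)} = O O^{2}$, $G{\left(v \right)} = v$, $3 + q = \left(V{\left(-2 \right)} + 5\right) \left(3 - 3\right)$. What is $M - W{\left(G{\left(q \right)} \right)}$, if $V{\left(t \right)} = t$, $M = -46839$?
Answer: $-46812$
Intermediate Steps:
$q = -3$ ($q = -3 + \left(-2 + 5\right) \left(3 - 3\right) = -3 + 3 \cdot 0 = -3 + 0 = -3$)
$W{\left(O \right)} = O^{3}$
$M - W{\left(G{\left(q \right)} \right)} = -46839 - \left(-3\right)^{3} = -46839 - -27 = -46839 + 27 = -46812$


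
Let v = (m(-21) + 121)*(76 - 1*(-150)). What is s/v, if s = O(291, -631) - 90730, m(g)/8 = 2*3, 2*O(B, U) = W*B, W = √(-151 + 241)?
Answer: -45365/19097 + 873*√10/76388 ≈ -2.3394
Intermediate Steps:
W = 3*√10 (W = √90 = 3*√10 ≈ 9.4868)
O(B, U) = 3*B*√10/2 (O(B, U) = ((3*√10)*B)/2 = (3*B*√10)/2 = 3*B*√10/2)
m(g) = 48 (m(g) = 8*(2*3) = 8*6 = 48)
v = 38194 (v = (48 + 121)*(76 - 1*(-150)) = 169*(76 + 150) = 169*226 = 38194)
s = -90730 + 873*√10/2 (s = (3/2)*291*√10 - 90730 = 873*√10/2 - 90730 = -90730 + 873*√10/2 ≈ -89350.)
s/v = (-90730 + 873*√10/2)/38194 = (-90730 + 873*√10/2)*(1/38194) = -45365/19097 + 873*√10/76388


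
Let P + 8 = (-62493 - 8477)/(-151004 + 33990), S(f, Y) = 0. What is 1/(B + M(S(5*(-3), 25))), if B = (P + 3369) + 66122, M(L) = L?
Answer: 58507/4065277366 ≈ 1.4392e-5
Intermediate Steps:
P = -432571/58507 (P = -8 + (-62493 - 8477)/(-151004 + 33990) = -8 - 70970/(-117014) = -8 - 70970*(-1/117014) = -8 + 35485/58507 = -432571/58507 ≈ -7.3935)
B = 4065277366/58507 (B = (-432571/58507 + 3369) + 66122 = 196677512/58507 + 66122 = 4065277366/58507 ≈ 69484.)
1/(B + M(S(5*(-3), 25))) = 1/(4065277366/58507 + 0) = 1/(4065277366/58507) = 58507/4065277366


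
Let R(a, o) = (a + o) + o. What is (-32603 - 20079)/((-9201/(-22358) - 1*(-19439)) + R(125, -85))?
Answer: -1177864156/433620253 ≈ -2.7164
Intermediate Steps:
R(a, o) = a + 2*o
(-32603 - 20079)/((-9201/(-22358) - 1*(-19439)) + R(125, -85)) = (-32603 - 20079)/((-9201/(-22358) - 1*(-19439)) + (125 + 2*(-85))) = -52682/((-9201*(-1/22358) + 19439) + (125 - 170)) = -52682/((9201/22358 + 19439) - 45) = -52682/(434626363/22358 - 45) = -52682/433620253/22358 = -52682*22358/433620253 = -1177864156/433620253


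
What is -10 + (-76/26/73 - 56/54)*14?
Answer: -642602/25623 ≈ -25.079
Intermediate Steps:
-10 + (-76/26/73 - 56/54)*14 = -10 + (-76*1/26*(1/73) - 56*1/54)*14 = -10 + (-38/13*1/73 - 28/27)*14 = -10 + (-38/949 - 28/27)*14 = -10 - 27598/25623*14 = -10 - 386372/25623 = -642602/25623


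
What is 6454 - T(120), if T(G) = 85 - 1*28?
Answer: 6397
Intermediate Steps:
T(G) = 57 (T(G) = 85 - 28 = 57)
6454 - T(120) = 6454 - 1*57 = 6454 - 57 = 6397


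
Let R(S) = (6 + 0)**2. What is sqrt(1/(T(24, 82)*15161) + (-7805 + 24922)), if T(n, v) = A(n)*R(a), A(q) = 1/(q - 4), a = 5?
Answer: sqrt(35409994273618)/45483 ≈ 130.83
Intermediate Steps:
A(q) = 1/(-4 + q)
R(S) = 36 (R(S) = 6**2 = 36)
T(n, v) = 36/(-4 + n)
sqrt(1/(T(24, 82)*15161) + (-7805 + 24922)) = sqrt(1/((36/(-4 + 24))*15161) + (-7805 + 24922)) = sqrt((1/15161)/(36/20) + 17117) = sqrt((1/15161)/(36*(1/20)) + 17117) = sqrt((1/15161)/(9/5) + 17117) = sqrt((5/9)*(1/15161) + 17117) = sqrt(5/136449 + 17117) = sqrt(2335597538/136449) = sqrt(35409994273618)/45483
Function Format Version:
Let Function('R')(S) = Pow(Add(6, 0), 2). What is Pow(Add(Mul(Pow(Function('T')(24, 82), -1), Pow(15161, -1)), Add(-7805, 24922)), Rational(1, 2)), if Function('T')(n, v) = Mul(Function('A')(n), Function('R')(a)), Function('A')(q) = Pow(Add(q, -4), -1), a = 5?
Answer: Mul(Rational(1, 45483), Pow(35409994273618, Rational(1, 2))) ≈ 130.83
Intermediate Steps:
Function('A')(q) = Pow(Add(-4, q), -1)
Function('R')(S) = 36 (Function('R')(S) = Pow(6, 2) = 36)
Function('T')(n, v) = Mul(36, Pow(Add(-4, n), -1)) (Function('T')(n, v) = Mul(Pow(Add(-4, n), -1), 36) = Mul(36, Pow(Add(-4, n), -1)))
Pow(Add(Mul(Pow(Function('T')(24, 82), -1), Pow(15161, -1)), Add(-7805, 24922)), Rational(1, 2)) = Pow(Add(Mul(Pow(Mul(36, Pow(Add(-4, 24), -1)), -1), Pow(15161, -1)), Add(-7805, 24922)), Rational(1, 2)) = Pow(Add(Mul(Pow(Mul(36, Pow(20, -1)), -1), Rational(1, 15161)), 17117), Rational(1, 2)) = Pow(Add(Mul(Pow(Mul(36, Rational(1, 20)), -1), Rational(1, 15161)), 17117), Rational(1, 2)) = Pow(Add(Mul(Pow(Rational(9, 5), -1), Rational(1, 15161)), 17117), Rational(1, 2)) = Pow(Add(Mul(Rational(5, 9), Rational(1, 15161)), 17117), Rational(1, 2)) = Pow(Add(Rational(5, 136449), 17117), Rational(1, 2)) = Pow(Rational(2335597538, 136449), Rational(1, 2)) = Mul(Rational(1, 45483), Pow(35409994273618, Rational(1, 2)))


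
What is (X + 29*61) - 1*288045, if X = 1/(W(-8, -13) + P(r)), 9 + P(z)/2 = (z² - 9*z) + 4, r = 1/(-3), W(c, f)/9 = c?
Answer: -195240241/682 ≈ -2.8628e+5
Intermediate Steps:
W(c, f) = 9*c
r = -⅓ ≈ -0.33333
P(z) = -10 - 18*z + 2*z² (P(z) = -18 + 2*((z² - 9*z) + 4) = -18 + 2*(4 + z² - 9*z) = -18 + (8 - 18*z + 2*z²) = -10 - 18*z + 2*z²)
X = -9/682 (X = 1/(9*(-8) + (-10 - 18*(-⅓) + 2*(-⅓)²)) = 1/(-72 + (-10 + 6 + 2*(⅑))) = 1/(-72 + (-10 + 6 + 2/9)) = 1/(-72 - 34/9) = 1/(-682/9) = -9/682 ≈ -0.013196)
(X + 29*61) - 1*288045 = (-9/682 + 29*61) - 1*288045 = (-9/682 + 1769) - 288045 = 1206449/682 - 288045 = -195240241/682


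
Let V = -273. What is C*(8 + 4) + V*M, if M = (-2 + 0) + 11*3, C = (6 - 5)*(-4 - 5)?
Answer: -8571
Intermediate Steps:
C = -9 (C = 1*(-9) = -9)
M = 31 (M = -2 + 33 = 31)
C*(8 + 4) + V*M = -9*(8 + 4) - 273*31 = -9*12 - 8463 = -108 - 8463 = -8571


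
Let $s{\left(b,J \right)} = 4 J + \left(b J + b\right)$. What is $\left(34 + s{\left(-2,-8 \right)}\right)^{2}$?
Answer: $256$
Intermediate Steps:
$s{\left(b,J \right)} = b + 4 J + J b$ ($s{\left(b,J \right)} = 4 J + \left(J b + b\right) = 4 J + \left(b + J b\right) = b + 4 J + J b$)
$\left(34 + s{\left(-2,-8 \right)}\right)^{2} = \left(34 - 18\right)^{2} = 16^{2} = 256$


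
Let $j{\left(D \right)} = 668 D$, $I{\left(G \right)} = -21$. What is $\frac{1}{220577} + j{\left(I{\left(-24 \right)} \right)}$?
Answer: $- \frac{3094254155}{220577} \approx -14028.0$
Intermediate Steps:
$\frac{1}{220577} + j{\left(I{\left(-24 \right)} \right)} = \frac{1}{220577} + 668 \left(-21\right) = \frac{1}{220577} - 14028 = - \frac{3094254155}{220577}$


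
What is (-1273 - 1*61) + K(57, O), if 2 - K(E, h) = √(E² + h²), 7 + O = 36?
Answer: -1332 - √4090 ≈ -1396.0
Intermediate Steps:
O = 29 (O = -7 + 36 = 29)
K(E, h) = 2 - √(E² + h²)
(-1273 - 1*61) + K(57, O) = (-1273 - 1*61) + (2 - √(57² + 29²)) = (-1273 - 61) + (2 - √(3249 + 841)) = -1334 + (2 - √4090) = -1332 - √4090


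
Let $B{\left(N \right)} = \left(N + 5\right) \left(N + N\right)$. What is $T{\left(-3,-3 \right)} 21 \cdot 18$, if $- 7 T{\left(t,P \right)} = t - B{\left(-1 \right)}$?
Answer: $-270$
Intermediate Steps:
$B{\left(N \right)} = 2 N \left(5 + N\right)$ ($B{\left(N \right)} = \left(5 + N\right) 2 N = 2 N \left(5 + N\right)$)
$T{\left(t,P \right)} = - \frac{8}{7} - \frac{t}{7}$ ($T{\left(t,P \right)} = - \frac{t - 2 \left(-1\right) \left(5 - 1\right)}{7} = - \frac{t - 2 \left(-1\right) 4}{7} = - \frac{t - -8}{7} = - \frac{t + 8}{7} = - \frac{8 + t}{7} = - \frac{8}{7} - \frac{t}{7}$)
$T{\left(-3,-3 \right)} 21 \cdot 18 = \left(- \frac{8}{7} - - \frac{3}{7}\right) 21 \cdot 18 = \left(- \frac{8}{7} + \frac{3}{7}\right) 21 \cdot 18 = \left(- \frac{5}{7}\right) 21 \cdot 18 = \left(-15\right) 18 = -270$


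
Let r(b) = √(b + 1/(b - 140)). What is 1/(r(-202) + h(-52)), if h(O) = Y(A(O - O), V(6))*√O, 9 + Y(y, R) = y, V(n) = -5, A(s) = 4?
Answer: 114*I/(-√2625230 + 1140*√13) ≈ 0.045782*I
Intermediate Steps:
Y(y, R) = -9 + y
h(O) = -5*√O (h(O) = (-9 + 4)*√O = -5*√O)
r(b) = √(b + 1/(-140 + b))
1/(r(-202) + h(-52)) = 1/(√((1 - 202*(-140 - 202))/(-140 - 202)) - 10*I*√13) = 1/(√((1 - 202*(-342))/(-342)) - 10*I*√13) = 1/(√(-(1 + 69084)/342) - 10*I*√13) = 1/(√(-1/342*69085) - 10*I*√13) = 1/(√(-69085/342) - 10*I*√13) = 1/(I*√2625230/114 - 10*I*√13) = 1/(-10*I*√13 + I*√2625230/114)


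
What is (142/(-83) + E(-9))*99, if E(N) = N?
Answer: -88011/83 ≈ -1060.4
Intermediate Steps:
(142/(-83) + E(-9))*99 = (142/(-83) - 9)*99 = (142*(-1/83) - 9)*99 = (-142/83 - 9)*99 = -889/83*99 = -88011/83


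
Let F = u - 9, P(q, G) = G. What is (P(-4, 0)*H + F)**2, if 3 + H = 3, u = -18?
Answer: 729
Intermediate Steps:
H = 0 (H = -3 + 3 = 0)
F = -27 (F = -18 - 9 = -27)
(P(-4, 0)*H + F)**2 = (0*0 - 27)**2 = (0 - 27)**2 = (-27)**2 = 729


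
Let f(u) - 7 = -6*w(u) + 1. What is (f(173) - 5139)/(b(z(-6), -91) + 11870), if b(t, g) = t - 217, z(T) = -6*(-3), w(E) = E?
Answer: -6169/11671 ≈ -0.52857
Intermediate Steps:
z(T) = 18
b(t, g) = -217 + t
f(u) = 8 - 6*u (f(u) = 7 + (-6*u + 1) = 7 + (1 - 6*u) = 8 - 6*u)
(f(173) - 5139)/(b(z(-6), -91) + 11870) = ((8 - 6*173) - 5139)/((-217 + 18) + 11870) = ((8 - 1038) - 5139)/(-199 + 11870) = (-1030 - 5139)/11671 = -6169*1/11671 = -6169/11671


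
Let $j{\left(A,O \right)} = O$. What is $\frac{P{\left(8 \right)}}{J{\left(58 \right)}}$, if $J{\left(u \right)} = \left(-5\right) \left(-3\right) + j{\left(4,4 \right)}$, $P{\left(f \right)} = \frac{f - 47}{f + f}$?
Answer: $- \frac{39}{304} \approx -0.12829$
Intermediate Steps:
$P{\left(f \right)} = \frac{-47 + f}{2 f}$
$J{\left(u \right)} = 19$ ($J{\left(u \right)} = \left(-5\right) \left(-3\right) + 4 = 15 + 4 = 19$)
$\frac{P{\left(8 \right)}}{J{\left(58 \right)}} = \frac{\frac{1}{2} \cdot \frac{1}{8} \left(-47 + 8\right)}{19} = \frac{1}{2} \cdot \frac{1}{8} \left(-39\right) \frac{1}{19} = \left(- \frac{39}{16}\right) \frac{1}{19} = - \frac{39}{304}$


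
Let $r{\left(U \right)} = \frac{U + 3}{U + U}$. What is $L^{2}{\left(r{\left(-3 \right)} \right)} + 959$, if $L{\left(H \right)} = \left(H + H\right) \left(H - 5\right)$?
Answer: $959$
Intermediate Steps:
$r{\left(U \right)} = \frac{3 + U}{2 U}$
$L{\left(H \right)} = 2 H \left(-5 + H\right)$
$L^{2}{\left(r{\left(-3 \right)} \right)} + 959 = \left(2 \frac{3 - 3}{2 \left(-3\right)} \left(-5 + \frac{3 - 3}{2 \left(-3\right)}\right)\right)^{2} + 959 = \left(2 \cdot \frac{1}{2} \left(- \frac{1}{3}\right) 0 \left(-5 + \frac{1}{2} \left(- \frac{1}{3}\right) 0\right)\right)^{2} + 959 = \left(2 \cdot 0 \left(-5 + 0\right)\right)^{2} + 959 = \left(2 \cdot 0 \left(-5\right)\right)^{2} + 959 = 0^{2} + 959 = 0 + 959 = 959$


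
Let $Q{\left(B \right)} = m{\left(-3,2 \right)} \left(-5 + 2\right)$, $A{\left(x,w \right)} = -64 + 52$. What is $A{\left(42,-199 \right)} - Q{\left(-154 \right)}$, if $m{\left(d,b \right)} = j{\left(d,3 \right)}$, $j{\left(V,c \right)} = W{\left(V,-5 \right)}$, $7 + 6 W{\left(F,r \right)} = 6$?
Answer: $- \frac{25}{2} \approx -12.5$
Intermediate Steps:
$W{\left(F,r \right)} = - \frac{1}{6}$ ($W{\left(F,r \right)} = - \frac{7}{6} + \frac{1}{6} \cdot 6 = - \frac{7}{6} + 1 = - \frac{1}{6}$)
$j{\left(V,c \right)} = - \frac{1}{6}$
$m{\left(d,b \right)} = - \frac{1}{6}$
$A{\left(x,w \right)} = -12$
$Q{\left(B \right)} = \frac{1}{2}$ ($Q{\left(B \right)} = - \frac{-5 + 2}{6} = \left(- \frac{1}{6}\right) \left(-3\right) = \frac{1}{2}$)
$A{\left(42,-199 \right)} - Q{\left(-154 \right)} = -12 - \frac{1}{2} = - \frac{25}{2}$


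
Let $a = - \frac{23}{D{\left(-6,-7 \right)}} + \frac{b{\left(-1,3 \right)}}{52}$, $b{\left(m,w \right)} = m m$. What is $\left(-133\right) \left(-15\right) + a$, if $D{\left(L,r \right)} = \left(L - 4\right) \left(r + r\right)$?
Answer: $\frac{907659}{455} \approx 1994.9$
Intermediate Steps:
$D{\left(L,r \right)} = 2 r \left(-4 + L\right)$ ($D{\left(L,r \right)} = \left(-4 + L\right) 2 r = 2 r \left(-4 + L\right)$)
$b{\left(m,w \right)} = m^{2}$
$a = - \frac{66}{455}$ ($a = - \frac{23}{2 \left(-7\right) \left(-4 - 6\right)} + \frac{\left(-1\right)^{2}}{52} = - \frac{23}{2 \left(-7\right) \left(-10\right)} + 1 \cdot \frac{1}{52} = - \frac{23}{140} + \frac{1}{52} = - \frac{66}{455} \approx -0.14505$)
$\left(-133\right) \left(-15\right) + a = \left(-133\right) \left(-15\right) - \frac{66}{455} = 1995 - \frac{66}{455} = \frac{907659}{455}$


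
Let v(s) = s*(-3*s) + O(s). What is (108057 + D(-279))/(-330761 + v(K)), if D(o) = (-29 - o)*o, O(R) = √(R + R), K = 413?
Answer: -5378736946/118292055033 - 12769*√826/236584110066 ≈ -0.045472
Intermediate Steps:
O(R) = √2*√R (O(R) = √(2*R) = √2*√R)
D(o) = o*(-29 - o)
v(s) = -3*s² + √2*√s (v(s) = s*(-3*s) + √2*√s = -3*s² + √2*√s)
(108057 + D(-279))/(-330761 + v(K)) = (108057 - 1*(-279)*(29 - 279))/(-330761 + (-3*413² + √2*√413)) = (108057 - 1*(-279)*(-250))/(-330761 + (-3*170569 + √826)) = (108057 - 69750)/(-330761 + (-511707 + √826)) = 38307/(-842468 + √826)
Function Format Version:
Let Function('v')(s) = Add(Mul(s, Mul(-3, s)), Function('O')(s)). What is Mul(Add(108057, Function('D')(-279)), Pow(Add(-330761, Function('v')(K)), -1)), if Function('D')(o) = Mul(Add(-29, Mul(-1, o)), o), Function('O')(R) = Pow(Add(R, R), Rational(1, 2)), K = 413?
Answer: Add(Rational(-5378736946, 118292055033), Mul(Rational(-12769, 236584110066), Pow(826, Rational(1, 2)))) ≈ -0.045472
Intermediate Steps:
Function('O')(R) = Mul(Pow(2, Rational(1, 2)), Pow(R, Rational(1, 2))) (Function('O')(R) = Pow(Mul(2, R), Rational(1, 2)) = Mul(Pow(2, Rational(1, 2)), Pow(R, Rational(1, 2))))
Function('D')(o) = Mul(o, Add(-29, Mul(-1, o)))
Function('v')(s) = Add(Mul(-3, Pow(s, 2)), Mul(Pow(2, Rational(1, 2)), Pow(s, Rational(1, 2)))) (Function('v')(s) = Add(Mul(s, Mul(-3, s)), Mul(Pow(2, Rational(1, 2)), Pow(s, Rational(1, 2)))) = Add(Mul(-3, Pow(s, 2)), Mul(Pow(2, Rational(1, 2)), Pow(s, Rational(1, 2)))))
Mul(Add(108057, Function('D')(-279)), Pow(Add(-330761, Function('v')(K)), -1)) = Mul(Add(108057, Mul(-1, -279, Add(29, -279))), Pow(Add(-330761, Add(Mul(-3, Pow(413, 2)), Mul(Pow(2, Rational(1, 2)), Pow(413, Rational(1, 2))))), -1)) = Mul(Add(108057, Mul(-1, -279, -250)), Pow(Add(-330761, Add(Mul(-3, 170569), Pow(826, Rational(1, 2)))), -1)) = Mul(Add(108057, -69750), Pow(Add(-330761, Add(-511707, Pow(826, Rational(1, 2)))), -1)) = Mul(38307, Pow(Add(-842468, Pow(826, Rational(1, 2))), -1))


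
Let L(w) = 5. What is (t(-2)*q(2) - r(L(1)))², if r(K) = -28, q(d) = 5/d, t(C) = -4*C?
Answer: 2304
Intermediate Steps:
(t(-2)*q(2) - r(L(1)))² = ((-4*(-2))*(5/2) - 1*(-28))² = (8*(5*(½)) + 28)² = (8*(5/2) + 28)² = (20 + 28)² = 48² = 2304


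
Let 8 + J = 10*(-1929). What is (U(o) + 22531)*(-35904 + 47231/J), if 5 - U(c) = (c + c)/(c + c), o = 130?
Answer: -15615011309305/19298 ≈ -8.0915e+8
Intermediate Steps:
J = -19298 (J = -8 + 10*(-1929) = -8 - 19290 = -19298)
U(c) = 4 (U(c) = 5 - (c + c)/(c + c) = 5 - 2*c/(2*c) = 5 - 2*c*1/(2*c) = 5 - 1*1 = 5 - 1 = 4)
(U(o) + 22531)*(-35904 + 47231/J) = (4 + 22531)*(-35904 + 47231/(-19298)) = 22535*(-35904 + 47231*(-1/19298)) = 22535*(-35904 - 47231/19298) = 22535*(-692922623/19298) = -15615011309305/19298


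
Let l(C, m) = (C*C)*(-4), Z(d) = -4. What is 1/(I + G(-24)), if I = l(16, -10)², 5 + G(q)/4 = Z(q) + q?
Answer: 1/1048444 ≈ 9.5379e-7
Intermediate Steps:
l(C, m) = -4*C² (l(C, m) = C²*(-4) = -4*C²)
G(q) = -36 + 4*q (G(q) = -20 + 4*(-4 + q) = -20 + (-16 + 4*q) = -36 + 4*q)
I = 1048576 (I = (-4*16²)² = (-4*256)² = (-1024)² = 1048576)
1/(I + G(-24)) = 1/(1048576 + (-36 + 4*(-24))) = 1/(1048576 + (-36 - 96)) = 1/(1048576 - 132) = 1/1048444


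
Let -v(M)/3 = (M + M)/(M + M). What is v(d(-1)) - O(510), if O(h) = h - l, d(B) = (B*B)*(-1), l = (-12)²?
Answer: -369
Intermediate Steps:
l = 144
d(B) = -B² (d(B) = B²*(-1) = -B²)
v(M) = -3 (v(M) = -3*(M + M)/(M + M) = -3*2*M/(2*M) = -3*2*M*1/(2*M) = -3*1 = -3)
O(h) = -144 + h (O(h) = h - 1*144 = h - 144 = -144 + h)
v(d(-1)) - O(510) = -3 - (-144 + 510) = -3 - 1*366 = -3 - 366 = -369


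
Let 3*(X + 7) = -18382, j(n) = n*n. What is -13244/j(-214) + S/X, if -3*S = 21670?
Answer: 17015227/19154177 ≈ 0.88833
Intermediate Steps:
S = -21670/3 (S = -⅓*21670 = -21670/3 ≈ -7223.3)
j(n) = n²
X = -18403/3 (X = -7 + (⅓)*(-18382) = -7 - 18382/3 = -18403/3 ≈ -6134.3)
-13244/j(-214) + S/X = -13244/((-214)²) - 21670/(3*(-18403/3)) = -13244/45796 - 21670/3*(-3/18403) = -13244*1/45796 + 1970/1673 = -3311/11449 + 1970/1673 = 17015227/19154177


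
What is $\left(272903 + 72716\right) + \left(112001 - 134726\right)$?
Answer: $322894$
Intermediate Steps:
$\left(272903 + 72716\right) + \left(112001 - 134726\right) = 345619 + \left(112001 - 134726\right) = 345619 - 22725 = 322894$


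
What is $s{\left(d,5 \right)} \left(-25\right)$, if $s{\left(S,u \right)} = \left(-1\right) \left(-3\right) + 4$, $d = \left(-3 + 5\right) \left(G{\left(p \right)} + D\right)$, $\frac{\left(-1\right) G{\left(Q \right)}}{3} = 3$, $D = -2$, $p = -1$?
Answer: $-175$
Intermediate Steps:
$G{\left(Q \right)} = -9$ ($G{\left(Q \right)} = \left(-3\right) 3 = -9$)
$d = -22$ ($d = \left(-3 + 5\right) \left(-9 - 2\right) = 2 \left(-11\right) = -22$)
$s{\left(S,u \right)} = 7$ ($s{\left(S,u \right)} = 3 + 4 = 7$)
$s{\left(d,5 \right)} \left(-25\right) = 7 \left(-25\right) = -175$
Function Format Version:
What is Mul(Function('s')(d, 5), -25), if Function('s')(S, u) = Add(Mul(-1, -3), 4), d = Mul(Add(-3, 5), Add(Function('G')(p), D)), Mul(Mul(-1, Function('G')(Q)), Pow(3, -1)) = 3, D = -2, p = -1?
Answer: -175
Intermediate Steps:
Function('G')(Q) = -9 (Function('G')(Q) = Mul(-3, 3) = -9)
d = -22 (d = Mul(Add(-3, 5), Add(-9, -2)) = Mul(2, -11) = -22)
Function('s')(S, u) = 7 (Function('s')(S, u) = Add(3, 4) = 7)
Mul(Function('s')(d, 5), -25) = Mul(7, -25) = -175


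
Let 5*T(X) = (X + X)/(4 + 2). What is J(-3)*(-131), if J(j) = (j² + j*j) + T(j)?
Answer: -11659/5 ≈ -2331.8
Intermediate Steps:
T(X) = X/15 (T(X) = ((X + X)/(4 + 2))/5 = ((2*X)/6)/5 = ((2*X)*(⅙))/5 = (X/3)/5 = X/15)
J(j) = 2*j² + j/15 (J(j) = (j² + j*j) + j/15 = (j² + j²) + j/15 = 2*j² + j/15)
J(-3)*(-131) = ((1/15)*(-3)*(1 + 30*(-3)))*(-131) = ((1/15)*(-3)*(1 - 90))*(-131) = ((1/15)*(-3)*(-89))*(-131) = (89/5)*(-131) = -11659/5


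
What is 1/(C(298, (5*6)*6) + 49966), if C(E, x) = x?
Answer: 1/50146 ≈ 1.9942e-5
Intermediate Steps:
1/(C(298, (5*6)*6) + 49966) = 1/((5*6)*6 + 49966) = 1/(30*6 + 49966) = 1/(180 + 49966) = 1/50146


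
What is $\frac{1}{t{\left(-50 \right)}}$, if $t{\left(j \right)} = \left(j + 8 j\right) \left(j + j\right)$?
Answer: $\frac{1}{45000} \approx 2.2222 \cdot 10^{-5}$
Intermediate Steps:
$t{\left(j \right)} = 18 j^{2}$ ($t{\left(j \right)} = 9 j 2 j = 18 j^{2}$)
$\frac{1}{t{\left(-50 \right)}} = \frac{1}{18 \left(-50\right)^{2}} = \frac{1}{18 \cdot 2500} = \frac{1}{45000}$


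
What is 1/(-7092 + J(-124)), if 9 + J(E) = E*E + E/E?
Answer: 1/8276 ≈ 0.00012083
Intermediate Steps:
J(E) = -8 + E² (J(E) = -9 + (E*E + E/E) = -9 + (E² + 1) = -9 + (1 + E²) = -8 + E²)
1/(-7092 + J(-124)) = 1/(-7092 + (-8 + (-124)²)) = 1/(-7092 + (-8 + 15376)) = 1/(-7092 + 15368) = 1/8276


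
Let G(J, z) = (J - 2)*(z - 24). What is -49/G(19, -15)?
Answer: 49/663 ≈ 0.073906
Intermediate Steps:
G(J, z) = (-24 + z)*(-2 + J) (G(J, z) = (-2 + J)*(-24 + z) = (-24 + z)*(-2 + J))
-49/G(19, -15) = -49/(48 - 24*19 - 2*(-15) + 19*(-15)) = -49/(48 - 456 + 30 - 285) = -49/(-663) = -49*(-1/663) = 49/663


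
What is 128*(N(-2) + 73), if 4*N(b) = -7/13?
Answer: 121248/13 ≈ 9326.8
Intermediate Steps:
N(b) = -7/52 (N(b) = (-7/13)/4 = (-7*1/13)/4 = (1/4)*(-7/13) = -7/52)
128*(N(-2) + 73) = 128*(-7/52 + 73) = 128*(3789/52) = 121248/13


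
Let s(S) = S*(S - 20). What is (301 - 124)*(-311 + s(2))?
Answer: -61419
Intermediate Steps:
s(S) = S*(-20 + S)
(301 - 124)*(-311 + s(2)) = (301 - 124)*(-311 + 2*(-20 + 2)) = 177*(-311 + 2*(-18)) = 177*(-311 - 36) = 177*(-347) = -61419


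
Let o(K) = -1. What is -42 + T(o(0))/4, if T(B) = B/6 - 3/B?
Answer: -991/24 ≈ -41.292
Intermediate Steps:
T(B) = -3/B + B/6 (T(B) = B*(⅙) - 3/B = B/6 - 3/B = -3/B + B/6)
-42 + T(o(0))/4 = -42 + (-3/(-1) + (⅙)*(-1))/4 = -42 + (-3*(-1) - ⅙)*(¼) = -42 + (3 - ⅙)*(¼) = -42 + (17/6)*(¼) = -42 + 17/24 = -991/24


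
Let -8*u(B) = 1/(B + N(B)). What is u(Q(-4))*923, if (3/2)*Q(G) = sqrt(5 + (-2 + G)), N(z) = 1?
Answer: -639/8 + 213*I/4 ≈ -79.875 + 53.25*I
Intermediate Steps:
Q(G) = 2*sqrt(3 + G)/3 (Q(G) = 2*sqrt(5 + (-2 + G))/3 = 2*sqrt(3 + G)/3)
u(B) = -1/(8*(1 + B)) (u(B) = -1/(8*(B + 1)) = -1/(8*(1 + B)))
u(Q(-4))*923 = -1/(8 + 8*(2*sqrt(3 - 4)/3))*923 = -1/(8 + 8*(2*sqrt(-1)/3))*923 = -1/(8 + 8*(2*I/3))*923 = -1/(8 + 16*I/3)*923 = -9*(8 - 16*I/3)/832*923 = -639*(8 - 16*I/3)/64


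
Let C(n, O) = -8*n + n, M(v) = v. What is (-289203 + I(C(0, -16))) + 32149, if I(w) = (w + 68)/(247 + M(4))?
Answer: -64520486/251 ≈ -2.5705e+5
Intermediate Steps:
C(n, O) = -7*n
I(w) = 68/251 + w/251 (I(w) = (w + 68)/(247 + 4) = (68 + w)/251 = (68 + w)*(1/251) = 68/251 + w/251)
(-289203 + I(C(0, -16))) + 32149 = (-289203 + (68/251 + (-7*0)/251)) + 32149 = (-289203 + (68/251 + (1/251)*0)) + 32149 = (-289203 + (68/251 + 0)) + 32149 = (-289203 + 68/251) + 32149 = -72589885/251 + 32149 = -64520486/251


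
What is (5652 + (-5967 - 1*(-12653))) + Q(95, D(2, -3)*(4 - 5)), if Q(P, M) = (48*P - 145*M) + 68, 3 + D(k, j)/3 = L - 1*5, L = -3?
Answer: 12181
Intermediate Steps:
D(k, j) = -33 (D(k, j) = -9 + 3*(-3 - 1*5) = -9 + 3*(-3 - 5) = -9 + 3*(-8) = -9 - 24 = -33)
Q(P, M) = 68 - 145*M + 48*P (Q(P, M) = (-145*M + 48*P) + 68 = 68 - 145*M + 48*P)
(5652 + (-5967 - 1*(-12653))) + Q(95, D(2, -3)*(4 - 5)) = (5652 + (-5967 - 1*(-12653))) + (68 - (-4785)*(4 - 5) + 48*95) = (5652 + (-5967 + 12653)) + (68 - (-4785)*(-1) + 4560) = (5652 + 6686) + (68 - 145*33 + 4560) = 12338 + (68 - 4785 + 4560) = 12338 - 157 = 12181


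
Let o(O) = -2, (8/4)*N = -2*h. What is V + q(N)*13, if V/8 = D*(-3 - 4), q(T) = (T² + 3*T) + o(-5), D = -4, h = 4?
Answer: 250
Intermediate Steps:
N = -4 (N = (-2*4)/2 = (½)*(-8) = -4)
q(T) = -2 + T² + 3*T (q(T) = (T² + 3*T) - 2 = -2 + T² + 3*T)
V = 224 (V = 8*(-4*(-3 - 4)) = 8*(-4*(-7)) = 8*28 = 224)
V + q(N)*13 = 224 + (-2 + (-4)² + 3*(-4))*13 = 224 + (-2 + 16 - 12)*13 = 224 + 2*13 = 224 + 26 = 250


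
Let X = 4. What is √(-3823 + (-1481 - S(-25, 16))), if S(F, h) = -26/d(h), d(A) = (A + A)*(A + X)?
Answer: 143*I*√415/40 ≈ 72.828*I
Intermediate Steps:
d(A) = 2*A*(4 + A) (d(A) = (A + A)*(A + 4) = (2*A)*(4 + A) = 2*A*(4 + A))
S(F, h) = -13/(h*(4 + h)) (S(F, h) = -26*1/(2*h*(4 + h)) = -13/(h*(4 + h)))
√(-3823 + (-1481 - S(-25, 16))) = √(-3823 + (-1481 - (-13)/(16*(4 + 16)))) = √(-3823 + (-1481 - (-13)/(16*20))) = √(-3823 + (-1481 - 1*(-13/320))) = √(-3823 + (-1481 + 13/320)) = √(-3823 - 473907/320) = √(-1697267/320) = 143*I*√415/40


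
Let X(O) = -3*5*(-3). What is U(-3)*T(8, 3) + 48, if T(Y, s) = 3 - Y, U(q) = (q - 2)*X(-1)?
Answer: 1173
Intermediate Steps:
X(O) = 45 (X(O) = -15*(-3) = 45)
U(q) = -90 + 45*q (U(q) = (q - 2)*45 = (-2 + q)*45 = -90 + 45*q)
U(-3)*T(8, 3) + 48 = (-90 + 45*(-3))*(3 - 1*8) + 48 = (-90 - 135)*(3 - 8) + 48 = -225*(-5) + 48 = 1125 + 48 = 1173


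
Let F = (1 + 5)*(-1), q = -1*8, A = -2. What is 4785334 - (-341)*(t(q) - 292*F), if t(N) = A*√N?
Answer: 5382766 - 1364*I*√2 ≈ 5.3828e+6 - 1929.0*I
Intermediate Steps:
q = -8
t(N) = -2*√N
F = -6 (F = 6*(-1) = -6)
4785334 - (-341)*(t(q) - 292*F) = 4785334 - (-341)*(-4*I*√2 - 292*(-6)) = 4785334 - (-341)*(-4*I*√2 + 1752) = 4785334 - (-341)*(1752 - 4*I*√2) = 4785334 - (-597432 + 1364*I*√2) = 4785334 + (597432 - 1364*I*√2) = 5382766 - 1364*I*√2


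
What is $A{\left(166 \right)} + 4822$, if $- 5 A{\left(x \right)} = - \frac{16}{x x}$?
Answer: $\frac{166093794}{34445} \approx 4822.0$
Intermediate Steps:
$A{\left(x \right)} = \frac{16}{5 x^{2}}$ ($A{\left(x \right)} = - \frac{\left(-16\right) \frac{1}{x x}}{5} = - \frac{\left(-16\right) \frac{1}{x^{2}}}{5} = \frac{16}{5 x^{2}}$)
$A{\left(166 \right)} + 4822 = \frac{16}{5 \cdot 27556} + 4822 = \frac{16}{5} \cdot \frac{1}{27556} + 4822 = \frac{4}{34445} + 4822 = \frac{166093794}{34445}$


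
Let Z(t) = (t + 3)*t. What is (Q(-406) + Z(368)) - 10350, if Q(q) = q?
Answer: 125772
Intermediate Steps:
Z(t) = t*(3 + t) (Z(t) = (3 + t)*t = t*(3 + t))
(Q(-406) + Z(368)) - 10350 = (-406 + 368*(3 + 368)) - 10350 = (-406 + 368*371) - 10350 = (-406 + 136528) - 10350 = 136122 - 10350 = 125772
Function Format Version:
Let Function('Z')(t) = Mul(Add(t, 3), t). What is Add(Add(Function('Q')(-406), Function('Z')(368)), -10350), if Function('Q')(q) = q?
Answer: 125772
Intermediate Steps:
Function('Z')(t) = Mul(t, Add(3, t)) (Function('Z')(t) = Mul(Add(3, t), t) = Mul(t, Add(3, t)))
Add(Add(Function('Q')(-406), Function('Z')(368)), -10350) = Add(Add(-406, Mul(368, Add(3, 368))), -10350) = Add(Add(-406, Mul(368, 371)), -10350) = Add(Add(-406, 136528), -10350) = Add(136122, -10350) = 125772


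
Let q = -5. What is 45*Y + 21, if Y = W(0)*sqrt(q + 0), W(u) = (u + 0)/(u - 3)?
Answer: 21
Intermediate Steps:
W(u) = u/(-3 + u)
Y = 0 (Y = (0/(-3 + 0))*sqrt(-5 + 0) = (0/(-3))*sqrt(-5) = (0*(-1/3))*(I*sqrt(5)) = 0*(I*sqrt(5)) = 0)
45*Y + 21 = 45*0 + 21 = 0 + 21 = 21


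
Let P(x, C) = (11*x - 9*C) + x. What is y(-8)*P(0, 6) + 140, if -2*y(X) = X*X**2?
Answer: -13684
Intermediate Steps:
P(x, C) = -9*C + 12*x (P(x, C) = (-9*C + 11*x) + x = -9*C + 12*x)
y(X) = -X**3/2 (y(X) = -X*X**2/2 = -X**3/2)
y(-8)*P(0, 6) + 140 = (-1/2*(-8)**3)*(-9*6 + 12*0) + 140 = (-1/2*(-512))*(-54 + 0) + 140 = 256*(-54) + 140 = -13824 + 140 = -13684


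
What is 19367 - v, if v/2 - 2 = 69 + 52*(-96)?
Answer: 29209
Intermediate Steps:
v = -9842 (v = 4 + 2*(69 + 52*(-96)) = 4 + 2*(69 - 4992) = 4 + 2*(-4923) = 4 - 9846 = -9842)
19367 - v = 19367 - 1*(-9842) = 19367 + 9842 = 29209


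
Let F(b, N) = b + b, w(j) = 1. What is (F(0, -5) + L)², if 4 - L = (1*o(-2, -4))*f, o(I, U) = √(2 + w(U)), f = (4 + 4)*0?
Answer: 16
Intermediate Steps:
f = 0 (f = 8*0 = 0)
o(I, U) = √3 (o(I, U) = √(2 + 1) = √3)
L = 4 (L = 4 - 1*√3*0 = 4 - √3*0 = 4 - 1*0 = 4 + 0 = 4)
F(b, N) = 2*b
(F(0, -5) + L)² = (2*0 + 4)² = (0 + 4)² = 4² = 16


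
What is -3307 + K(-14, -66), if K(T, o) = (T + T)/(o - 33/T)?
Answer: -2946145/891 ≈ -3306.6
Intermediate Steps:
K(T, o) = 2*T/(o - 33/T) (K(T, o) = (2*T)/(o - 33/T) = 2*T/(o - 33/T))
-3307 + K(-14, -66) = -3307 + 2*(-14)²/(-33 - 14*(-66)) = -3307 + 2*196/(-33 + 924) = -3307 + 2*196/891 = -3307 + 2*196*(1/891) = -3307 + 392/891 = -2946145/891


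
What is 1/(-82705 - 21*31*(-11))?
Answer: -1/75544 ≈ -1.3237e-5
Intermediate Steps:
1/(-82705 - 21*31*(-11)) = 1/(-82705 - 651*(-11)) = 1/(-82705 + 7161) = 1/(-75544) = -1/75544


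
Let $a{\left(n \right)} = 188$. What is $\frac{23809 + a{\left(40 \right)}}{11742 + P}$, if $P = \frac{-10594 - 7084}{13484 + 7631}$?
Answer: $\frac{506696655}{247914652} \approx 2.0438$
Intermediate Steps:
$P = - \frac{17678}{21115} \approx -0.83722$
$\frac{23809 + a{\left(40 \right)}}{11742 + P} = \frac{23809 + 188}{11742 - \frac{17678}{21115}} = \frac{23997}{\frac{247914652}{21115}} = 23997 \cdot \frac{21115}{247914652} = \frac{506696655}{247914652}$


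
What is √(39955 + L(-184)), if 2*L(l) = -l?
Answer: √40047 ≈ 200.12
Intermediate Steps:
L(l) = -l/2 (L(l) = (-l)/2 = -l/2)
√(39955 + L(-184)) = √(39955 - ½*(-184)) = √(39955 + 92) = √40047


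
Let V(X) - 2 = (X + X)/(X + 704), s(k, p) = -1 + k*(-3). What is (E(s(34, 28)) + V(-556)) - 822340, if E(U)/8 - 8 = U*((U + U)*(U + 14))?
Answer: -589391408/37 ≈ -1.5930e+7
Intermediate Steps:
s(k, p) = -1 - 3*k
E(U) = 64 + 16*U²*(14 + U) (E(U) = 64 + 8*(U*((U + U)*(U + 14))) = 64 + 8*(U*((2*U)*(14 + U))) = 64 + 8*(U*(2*U*(14 + U))) = 64 + 8*(2*U²*(14 + U)) = 64 + 16*U²*(14 + U))
V(X) = 2 + 2*X/(704 + X) (V(X) = 2 + (X + X)/(X + 704) = 2 + (2*X)/(704 + X) = 2 + 2*X/(704 + X))
(E(s(34, 28)) + V(-556)) - 822340 = ((64 + 16*(-1 - 3*34)³ + 224*(-1 - 3*34)²) + 4*(352 - 556)/(704 - 556)) - 822340 = ((64 + 16*(-1 - 102)³ + 224*(-1 - 102)²) + 4*(-204)/148) - 822340 = ((64 + 16*(-103)³ + 224*(-103)²) + 4*(1/148)*(-204)) - 822340 = ((64 + 16*(-1092727) + 224*10609) - 204/37) - 822340 = ((64 - 17483632 + 2376416) - 204/37) - 822340 = (-15107152 - 204/37) - 822340 = -558964828/37 - 822340 = -589391408/37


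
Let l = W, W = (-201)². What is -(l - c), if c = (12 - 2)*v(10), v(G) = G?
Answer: -40301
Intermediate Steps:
W = 40401
l = 40401
c = 100 (c = (12 - 2)*10 = 10*10 = 100)
-(l - c) = -(40401 - 1*100) = -(40401 - 100) = -1*40301 = -40301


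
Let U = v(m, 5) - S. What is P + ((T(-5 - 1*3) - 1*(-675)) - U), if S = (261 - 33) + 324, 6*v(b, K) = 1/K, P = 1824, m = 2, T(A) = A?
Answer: 91289/30 ≈ 3043.0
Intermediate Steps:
v(b, K) = 1/(6*K)
S = 552 (S = 228 + 324 = 552)
U = -16559/30 (U = (1/6)/5 - 1*552 = (1/6)*(1/5) - 552 = 1/30 - 552 = -16559/30 ≈ -551.97)
P + ((T(-5 - 1*3) - 1*(-675)) - U) = 1824 + (((-5 - 1*3) - 1*(-675)) - 1*(-16559/30)) = 1824 + (((-5 - 3) + 675) + 16559/30) = 1824 + ((-8 + 675) + 16559/30) = 1824 + (667 + 16559/30) = 1824 + 36569/30 = 91289/30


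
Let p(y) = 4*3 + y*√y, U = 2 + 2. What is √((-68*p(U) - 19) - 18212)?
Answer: I*√19591 ≈ 139.97*I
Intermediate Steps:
U = 4
p(y) = 12 + y^(3/2)
√((-68*p(U) - 19) - 18212) = √((-68*(12 + 4^(3/2)) - 19) - 18212) = √((-68*(12 + 8) - 19) - 18212) = √((-68*20 - 19) - 18212) = √((-1360 - 19) - 18212) = √(-1379 - 18212) = √(-19591) = I*√19591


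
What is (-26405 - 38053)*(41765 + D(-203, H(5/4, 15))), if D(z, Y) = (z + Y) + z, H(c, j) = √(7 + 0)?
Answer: -2665918422 - 64458*√7 ≈ -2.6661e+9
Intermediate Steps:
H(c, j) = √7
D(z, Y) = Y + 2*z (D(z, Y) = (Y + z) + z = Y + 2*z)
(-26405 - 38053)*(41765 + D(-203, H(5/4, 15))) = (-26405 - 38053)*(41765 + (√7 + 2*(-203))) = -64458*(41765 + (√7 - 406)) = -64458*(41765 + (-406 + √7)) = -64458*(41359 + √7) = -2665918422 - 64458*√7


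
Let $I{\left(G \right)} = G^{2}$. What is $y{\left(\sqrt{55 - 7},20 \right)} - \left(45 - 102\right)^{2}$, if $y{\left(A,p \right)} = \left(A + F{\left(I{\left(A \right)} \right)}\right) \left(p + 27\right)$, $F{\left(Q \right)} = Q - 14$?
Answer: $-1651 + 188 \sqrt{3} \approx -1325.4$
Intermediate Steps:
$F{\left(Q \right)} = -14 + Q$
$y{\left(A,p \right)} = \left(27 + p\right) \left(-14 + A + A^{2}\right)$ ($y{\left(A,p \right)} = \left(A + \left(-14 + A^{2}\right)\right) \left(p + 27\right) = \left(-14 + A + A^{2}\right) \left(27 + p\right) = \left(27 + p\right) \left(-14 + A + A^{2}\right)$)
$y{\left(\sqrt{55 - 7},20 \right)} - \left(45 - 102\right)^{2} = \left(-378 + 27 \sqrt{55 - 7} + 27 \left(\sqrt{55 - 7}\right)^{2} + \sqrt{55 - 7} \cdot 20 + 20 \left(-14 + \left(\sqrt{55 - 7}\right)^{2}\right)\right) - \left(45 - 102\right)^{2} = \left(-378 + 27 \sqrt{48} + 27 \left(\sqrt{48}\right)^{2} + \sqrt{48} \cdot 20 + 20 \left(-14 + \left(\sqrt{48}\right)^{2}\right)\right) - \left(-57\right)^{2} = \left(-378 + 27 \cdot 4 \sqrt{3} + 27 \left(4 \sqrt{3}\right)^{2} + 4 \sqrt{3} \cdot 20 + 20 \left(-14 + \left(4 \sqrt{3}\right)^{2}\right)\right) - 3249 = \left(-378 + 108 \sqrt{3} + 27 \cdot 48 + 80 \sqrt{3} + 20 \left(-14 + 48\right)\right) - 3249 = \left(-378 + 108 \sqrt{3} + 1296 + 80 \sqrt{3} + 20 \cdot 34\right) - 3249 = \left(-378 + 108 \sqrt{3} + 1296 + 80 \sqrt{3} + 680\right) - 3249 = \left(1598 + 188 \sqrt{3}\right) - 3249 = -1651 + 188 \sqrt{3}$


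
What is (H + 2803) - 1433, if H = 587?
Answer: 1957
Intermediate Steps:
(H + 2803) - 1433 = (587 + 2803) - 1433 = 3390 - 1433 = 1957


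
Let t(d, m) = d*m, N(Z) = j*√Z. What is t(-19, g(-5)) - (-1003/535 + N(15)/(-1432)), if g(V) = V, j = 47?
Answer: 51828/535 + 47*√15/1432 ≈ 97.002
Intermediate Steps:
N(Z) = 47*√Z
t(-19, g(-5)) - (-1003/535 + N(15)/(-1432)) = -19*(-5) - (-1003/535 + (47*√15)/(-1432)) = 95 - (-1003*1/535 + (47*√15)*(-1/1432)) = 95 - (-1003/535 - 47*√15/1432) = 95 + (1003/535 + 47*√15/1432) = 51828/535 + 47*√15/1432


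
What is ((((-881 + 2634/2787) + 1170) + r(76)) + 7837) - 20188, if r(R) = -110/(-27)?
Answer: -302425250/25083 ≈ -12057.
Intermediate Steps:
r(R) = 110/27 (r(R) = -110*(-1/27) = 110/27)
((((-881 + 2634/2787) + 1170) + r(76)) + 7837) - 20188 = ((((-881 + 2634/2787) + 1170) + 110/27) + 7837) - 20188 = ((((-881 + 2634*(1/2787)) + 1170) + 110/27) + 7837) - 20188 = ((((-881 + 878/929) + 1170) + 110/27) + 7837) - 20188 = (((-817571/929 + 1170) + 110/27) + 7837) - 20188 = ((269359/929 + 110/27) + 7837) - 20188 = (7374883/25083 + 7837) - 20188 = 203950354/25083 - 20188 = -302425250/25083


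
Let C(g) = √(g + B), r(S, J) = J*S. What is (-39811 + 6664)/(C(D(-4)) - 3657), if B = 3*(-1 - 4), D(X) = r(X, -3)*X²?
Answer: 40406193/4457824 + 11049*√177/4457824 ≈ 9.0971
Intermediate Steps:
D(X) = -3*X³ (D(X) = (-3*X)*X² = -3*X³)
B = -15 (B = 3*(-5) = -15)
C(g) = √(-15 + g) (C(g) = √(g - 15) = √(-15 + g))
(-39811 + 6664)/(C(D(-4)) - 3657) = (-39811 + 6664)/(√(-15 - 3*(-4)³) - 3657) = -33147/(√(-15 - 3*(-64)) - 3657) = -33147/(√(-15 + 192) - 3657) = -33147/(√177 - 3657) = -33147/(-3657 + √177)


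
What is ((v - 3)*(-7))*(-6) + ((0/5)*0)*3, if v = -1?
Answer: -168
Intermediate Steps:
((v - 3)*(-7))*(-6) + ((0/5)*0)*3 = ((-1 - 3)*(-7))*(-6) + ((0/5)*0)*3 = -4*(-7)*(-6) + ((0*(1/5))*0)*3 = 28*(-6) + (0*0)*3 = -168 + 0*3 = -168 + 0 = -168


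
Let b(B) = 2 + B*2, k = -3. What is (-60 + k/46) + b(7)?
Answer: -2027/46 ≈ -44.065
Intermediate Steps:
b(B) = 2 + 2*B
(-60 + k/46) + b(7) = (-60 - 3/46) + (2 + 2*7) = (-60 - 3*1/46) + (2 + 14) = (-60 - 3/46) + 16 = -2763/46 + 16 = -2027/46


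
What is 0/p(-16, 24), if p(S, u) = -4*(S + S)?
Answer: 0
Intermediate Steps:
p(S, u) = -8*S
0/p(-16, 24) = 0/(-8*(-16)) = 0/128 = (1/128)*0 = 0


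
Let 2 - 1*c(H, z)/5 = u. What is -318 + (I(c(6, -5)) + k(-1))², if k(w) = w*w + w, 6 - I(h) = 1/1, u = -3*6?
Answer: -293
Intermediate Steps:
u = -18
c(H, z) = 100 (c(H, z) = 10 - 5*(-18) = 10 + 90 = 100)
I(h) = 5 (I(h) = 6 - 1/1 = 6 - 1*1 = 6 - 1 = 5)
k(w) = w + w² (k(w) = w² + w = w + w²)
-318 + (I(c(6, -5)) + k(-1))² = -318 + (5 - (1 - 1))² = -318 + (5 - 1*0)² = -318 + (5 + 0)² = -318 + 5² = -318 + 25 = -293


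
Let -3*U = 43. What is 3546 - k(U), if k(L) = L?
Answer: 10681/3 ≈ 3560.3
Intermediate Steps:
U = -43/3 (U = -1/3*43 = -43/3 ≈ -14.333)
3546 - k(U) = 3546 - 1*(-43/3) = 3546 + 43/3 = 10681/3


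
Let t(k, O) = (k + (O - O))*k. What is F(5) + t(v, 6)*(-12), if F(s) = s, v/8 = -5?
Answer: -19195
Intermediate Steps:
v = -40 (v = 8*(-5) = -40)
t(k, O) = k² (t(k, O) = (k + 0)*k = k*k = k²)
F(5) + t(v, 6)*(-12) = 5 + (-40)²*(-12) = 5 + 1600*(-12) = 5 - 19200 = -19195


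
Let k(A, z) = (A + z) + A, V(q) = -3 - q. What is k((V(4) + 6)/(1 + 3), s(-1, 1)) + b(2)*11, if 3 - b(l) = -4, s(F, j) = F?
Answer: 151/2 ≈ 75.500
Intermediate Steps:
b(l) = 7 (b(l) = 3 - 1*(-4) = 3 + 4 = 7)
k(A, z) = z + 2*A
k((V(4) + 6)/(1 + 3), s(-1, 1)) + b(2)*11 = (-1 + 2*(((-3 - 1*4) + 6)/(1 + 3))) + 7*11 = (-1 + 2*(((-3 - 4) + 6)/4)) + 77 = (-1 + 2*((-7 + 6)*(¼))) + 77 = (-1 + 2*(-1*¼)) + 77 = (-1 + 2*(-¼)) + 77 = (-1 - ½) + 77 = -3/2 + 77 = 151/2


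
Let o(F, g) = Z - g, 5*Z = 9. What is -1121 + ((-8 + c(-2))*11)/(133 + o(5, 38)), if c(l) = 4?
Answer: -12336/11 ≈ -1121.5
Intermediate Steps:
Z = 9/5 (Z = (⅕)*9 = 9/5 ≈ 1.8000)
o(F, g) = 9/5 - g
-1121 + ((-8 + c(-2))*11)/(133 + o(5, 38)) = -1121 + ((-8 + 4)*11)/(133 + (9/5 - 1*38)) = -1121 + (-4*11)/(133 + (9/5 - 38)) = -1121 - 44/(133 - 181/5) = -1121 - 44/(484/5) = -1121 + (5/484)*(-44) = -1121 - 5/11 = -12336/11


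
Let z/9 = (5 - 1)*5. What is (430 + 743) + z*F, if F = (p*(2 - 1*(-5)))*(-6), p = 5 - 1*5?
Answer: 1173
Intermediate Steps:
p = 0 (p = 5 - 5 = 0)
z = 180 (z = 9*((5 - 1)*5) = 9*(4*5) = 9*20 = 180)
F = 0 (F = (0*(2 - 1*(-5)))*(-6) = (0*(2 + 5))*(-6) = (0*7)*(-6) = 0*(-6) = 0)
(430 + 743) + z*F = (430 + 743) + 180*0 = 1173 + 0 = 1173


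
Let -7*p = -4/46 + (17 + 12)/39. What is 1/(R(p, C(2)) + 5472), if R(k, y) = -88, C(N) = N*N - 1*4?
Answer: 1/5384 ≈ 0.00018574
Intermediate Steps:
p = -589/6279 (p = -(-4/46 + (17 + 12)/39)/7 = -(-4*1/46 + 29*(1/39))/7 = -(-2/23 + 29/39)/7 = -⅐*589/897 = -589/6279 ≈ -0.093805)
C(N) = -4 + N² (C(N) = N² - 4 = -4 + N²)
1/(R(p, C(2)) + 5472) = 1/(-88 + 5472) = 1/5384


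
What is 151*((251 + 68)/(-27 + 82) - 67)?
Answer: -46206/5 ≈ -9241.2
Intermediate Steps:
151*((251 + 68)/(-27 + 82) - 67) = 151*(319/55 - 67) = 151*(319*(1/55) - 67) = 151*(29/5 - 67) = 151*(-306/5) = -46206/5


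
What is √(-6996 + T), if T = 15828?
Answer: 8*√138 ≈ 93.979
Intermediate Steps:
√(-6996 + T) = √(-6996 + 15828) = √8832 = 8*√138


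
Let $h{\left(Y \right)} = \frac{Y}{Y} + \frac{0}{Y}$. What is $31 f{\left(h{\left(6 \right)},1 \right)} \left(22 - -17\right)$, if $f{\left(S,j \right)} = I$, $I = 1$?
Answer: $1209$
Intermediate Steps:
$h{\left(Y \right)} = 1$ ($h{\left(Y \right)} = 1 + 0 = 1$)
$f{\left(S,j \right)} = 1$
$31 f{\left(h{\left(6 \right)},1 \right)} \left(22 - -17\right) = 31 \cdot 1 \left(22 - -17\right) = 31 \left(22 + 17\right) = 31 \cdot 39 = 1209$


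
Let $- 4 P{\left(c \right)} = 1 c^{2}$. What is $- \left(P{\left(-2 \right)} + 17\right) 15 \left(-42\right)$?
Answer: $10080$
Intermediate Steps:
$P{\left(c \right)} = - \frac{c^{2}}{4}$ ($P{\left(c \right)} = - \frac{1 c^{2}}{4} = - \frac{c^{2}}{4}$)
$- \left(P{\left(-2 \right)} + 17\right) 15 \left(-42\right) = - \left(- \frac{\left(-2\right)^{2}}{4} + 17\right) 15 \left(-42\right) = - \left(\left(- \frac{1}{4}\right) 4 + 17\right) 15 \left(-42\right) = - \left(-1 + 17\right) 15 \left(-42\right) = - 16 \cdot 15 \left(-42\right) = \left(-1\right) 240 \left(-42\right) = \left(-240\right) \left(-42\right) = 10080$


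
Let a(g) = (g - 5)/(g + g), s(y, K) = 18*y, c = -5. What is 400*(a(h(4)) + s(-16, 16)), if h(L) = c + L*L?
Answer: -1266000/11 ≈ -1.1509e+5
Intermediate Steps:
h(L) = -5 + L**2 (h(L) = -5 + L*L = -5 + L**2)
a(g) = (-5 + g)/(2*g) (a(g) = (-5 + g)/((2*g)) = (-5 + g)*(1/(2*g)) = (-5 + g)/(2*g))
400*(a(h(4)) + s(-16, 16)) = 400*((-5 + (-5 + 4**2))/(2*(-5 + 4**2)) + 18*(-16)) = 400*((-5 + (-5 + 16))/(2*(-5 + 16)) - 288) = 400*((1/2)*(-5 + 11)/11 - 288) = 400*((1/2)*(1/11)*6 - 288) = 400*(3/11 - 288) = 400*(-3165/11) = -1266000/11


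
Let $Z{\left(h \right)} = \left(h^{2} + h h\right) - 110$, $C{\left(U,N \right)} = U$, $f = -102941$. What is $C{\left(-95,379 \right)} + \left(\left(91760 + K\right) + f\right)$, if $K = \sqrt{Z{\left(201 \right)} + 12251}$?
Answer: $-11276 + 3 \sqrt{10327} \approx -10971.0$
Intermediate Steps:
$Z{\left(h \right)} = -110 + 2 h^{2}$ ($Z{\left(h \right)} = \left(h^{2} + h^{2}\right) - 110 = 2 h^{2} - 110 = -110 + 2 h^{2}$)
$K = 3 \sqrt{10327}$ ($K = \sqrt{\left(-110 + 2 \cdot 201^{2}\right) + 12251} = \sqrt{\left(-110 + 2 \cdot 40401\right) + 12251} = \sqrt{\left(-110 + 80802\right) + 12251} = \sqrt{80692 + 12251} = \sqrt{92943} = 3 \sqrt{10327} \approx 304.87$)
$C{\left(-95,379 \right)} + \left(\left(91760 + K\right) + f\right) = -95 - \left(11181 - 3 \sqrt{10327}\right) = -11276 + 3 \sqrt{10327}$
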